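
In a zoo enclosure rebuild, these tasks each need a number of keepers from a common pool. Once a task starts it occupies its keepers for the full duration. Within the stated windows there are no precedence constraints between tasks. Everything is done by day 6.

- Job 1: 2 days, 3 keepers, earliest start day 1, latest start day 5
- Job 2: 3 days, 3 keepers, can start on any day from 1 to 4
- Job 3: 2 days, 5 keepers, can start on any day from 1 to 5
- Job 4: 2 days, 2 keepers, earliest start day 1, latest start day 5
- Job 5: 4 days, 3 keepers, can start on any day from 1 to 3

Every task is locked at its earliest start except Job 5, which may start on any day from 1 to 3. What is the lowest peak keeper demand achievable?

13

Job 5@1: d1:16  d2:16  d3:6  d4:3  d5:0  d6:0 → peak 16
Job 5@2: d1:13  d2:16  d3:6  d4:3  d5:3  d6:0 → peak 16
Job 5@3: d1:13  d2:13  d3:6  d4:3  d5:3  d6:3 → peak 13
Best is Job 5@3, peak 13.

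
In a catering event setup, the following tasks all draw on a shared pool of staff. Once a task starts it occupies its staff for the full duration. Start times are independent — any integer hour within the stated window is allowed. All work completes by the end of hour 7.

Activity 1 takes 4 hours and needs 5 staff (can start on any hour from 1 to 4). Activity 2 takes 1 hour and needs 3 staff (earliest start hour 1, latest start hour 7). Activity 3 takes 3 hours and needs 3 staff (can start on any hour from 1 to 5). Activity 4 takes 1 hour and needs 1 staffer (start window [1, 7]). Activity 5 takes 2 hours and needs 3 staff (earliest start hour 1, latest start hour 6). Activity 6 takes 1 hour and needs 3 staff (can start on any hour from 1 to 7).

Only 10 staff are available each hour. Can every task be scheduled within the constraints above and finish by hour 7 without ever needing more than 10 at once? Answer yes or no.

yes

Schedule Activity 1@1, Activity 2@1, Activity 3@2, Activity 4@5, Activity 5@5, Activity 6@5: h1:8  h2:8  h3:8  h4:8  h5:7  h6:3  h7:0 — peak 8 ≤ 10.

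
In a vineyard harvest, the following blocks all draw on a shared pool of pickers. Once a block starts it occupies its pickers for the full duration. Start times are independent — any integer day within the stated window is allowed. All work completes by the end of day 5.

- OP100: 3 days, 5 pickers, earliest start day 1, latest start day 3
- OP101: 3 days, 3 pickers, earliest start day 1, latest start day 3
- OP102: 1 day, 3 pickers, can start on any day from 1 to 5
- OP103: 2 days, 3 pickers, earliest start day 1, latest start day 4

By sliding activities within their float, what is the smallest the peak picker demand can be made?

8

Early-start (OP100@1, OP101@1, OP102@1, OP103@1) gives peak 14: d1:14  d2:11  d3:8  d4:0  d5:0.
Shift OP102→4, OP103→4.
Schedule OP100@1, OP101@1, OP102@4, OP103@4: d1:8  d2:8  d3:8  d4:6  d5:3 — peak 8.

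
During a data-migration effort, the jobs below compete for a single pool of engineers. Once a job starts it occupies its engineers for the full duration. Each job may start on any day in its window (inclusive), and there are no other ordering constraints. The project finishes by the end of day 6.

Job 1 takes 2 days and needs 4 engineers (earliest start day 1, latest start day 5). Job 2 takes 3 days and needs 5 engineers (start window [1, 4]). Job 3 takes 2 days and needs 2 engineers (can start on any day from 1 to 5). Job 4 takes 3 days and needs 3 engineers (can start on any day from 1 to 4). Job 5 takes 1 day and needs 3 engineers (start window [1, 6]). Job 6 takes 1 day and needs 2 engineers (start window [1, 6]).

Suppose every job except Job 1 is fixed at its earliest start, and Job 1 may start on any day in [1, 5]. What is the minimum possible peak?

Job 1@1: d1:19  d2:14  d3:8  d4:0  d5:0  d6:0 → peak 19
Job 1@2: d1:15  d2:14  d3:12  d4:0  d5:0  d6:0 → peak 15
Job 1@3: d1:15  d2:10  d3:12  d4:4  d5:0  d6:0 → peak 15
Job 1@4: d1:15  d2:10  d3:8  d4:4  d5:4  d6:0 → peak 15
Job 1@5: d1:15  d2:10  d3:8  d4:0  d5:4  d6:4 → peak 15
Best is Job 1@2, peak 15.

15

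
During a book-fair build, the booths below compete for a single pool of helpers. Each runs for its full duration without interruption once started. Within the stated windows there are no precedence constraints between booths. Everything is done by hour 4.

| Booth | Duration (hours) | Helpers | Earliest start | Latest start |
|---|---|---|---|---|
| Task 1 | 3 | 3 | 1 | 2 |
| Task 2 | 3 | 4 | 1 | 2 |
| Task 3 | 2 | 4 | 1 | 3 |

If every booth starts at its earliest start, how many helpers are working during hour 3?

At early start, hour 3 has: Task 1, Task 2.
Demand: 3 + 4 = 7.

7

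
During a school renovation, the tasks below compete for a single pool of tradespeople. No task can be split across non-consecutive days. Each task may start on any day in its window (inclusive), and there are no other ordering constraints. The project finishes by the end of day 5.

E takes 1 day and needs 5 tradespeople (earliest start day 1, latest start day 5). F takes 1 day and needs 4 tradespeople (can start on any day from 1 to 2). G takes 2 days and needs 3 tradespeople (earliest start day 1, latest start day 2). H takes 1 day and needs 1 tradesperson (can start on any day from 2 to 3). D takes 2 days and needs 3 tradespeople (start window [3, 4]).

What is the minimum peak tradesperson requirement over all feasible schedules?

Early-start (E@1, F@1, G@1, H@2, D@3) gives peak 12: d1:12  d2:4  d3:3  d4:3  d5:0.
Shift E→5, G→2.
Schedule E@5, F@1, G@2, H@2, D@3: d1:4  d2:4  d3:6  d4:3  d5:5 — peak 6.

6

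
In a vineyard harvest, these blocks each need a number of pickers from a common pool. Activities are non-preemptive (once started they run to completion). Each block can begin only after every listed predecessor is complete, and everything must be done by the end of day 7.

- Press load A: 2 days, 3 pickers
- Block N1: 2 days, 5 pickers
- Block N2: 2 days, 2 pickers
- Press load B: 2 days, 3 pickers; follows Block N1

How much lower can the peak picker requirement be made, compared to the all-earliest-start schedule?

5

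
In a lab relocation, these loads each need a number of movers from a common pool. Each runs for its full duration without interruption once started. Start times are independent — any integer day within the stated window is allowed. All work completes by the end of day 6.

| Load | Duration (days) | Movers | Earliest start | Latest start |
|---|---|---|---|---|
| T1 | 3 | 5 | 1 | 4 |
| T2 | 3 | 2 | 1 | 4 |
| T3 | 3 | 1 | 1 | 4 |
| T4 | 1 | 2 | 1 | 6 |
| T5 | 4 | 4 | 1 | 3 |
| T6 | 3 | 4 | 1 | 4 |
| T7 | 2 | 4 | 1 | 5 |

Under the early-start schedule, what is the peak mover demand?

22

Early-start schedule: T1@1, T2@1, T3@1, T4@1, T5@1, T6@1, T7@1.
Load per day: day 1: 22, day 2: 20, day 3: 16, day 4: 4, day 5: 0, day 6: 0.
Peak is 22.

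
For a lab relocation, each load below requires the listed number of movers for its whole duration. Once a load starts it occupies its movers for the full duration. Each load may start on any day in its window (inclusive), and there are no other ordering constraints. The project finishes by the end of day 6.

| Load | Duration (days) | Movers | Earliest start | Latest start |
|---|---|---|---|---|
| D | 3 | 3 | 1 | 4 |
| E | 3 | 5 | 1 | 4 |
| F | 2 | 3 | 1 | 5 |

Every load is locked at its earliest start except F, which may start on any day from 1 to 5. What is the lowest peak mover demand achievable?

8

F@1: d1:11  d2:11  d3:8  d4:0  d5:0  d6:0 → peak 11
F@2: d1:8  d2:11  d3:11  d4:0  d5:0  d6:0 → peak 11
F@3: d1:8  d2:8  d3:11  d4:3  d5:0  d6:0 → peak 11
F@4: d1:8  d2:8  d3:8  d4:3  d5:3  d6:0 → peak 8
F@5: d1:8  d2:8  d3:8  d4:0  d5:3  d6:3 → peak 8
Best is F@4, peak 8.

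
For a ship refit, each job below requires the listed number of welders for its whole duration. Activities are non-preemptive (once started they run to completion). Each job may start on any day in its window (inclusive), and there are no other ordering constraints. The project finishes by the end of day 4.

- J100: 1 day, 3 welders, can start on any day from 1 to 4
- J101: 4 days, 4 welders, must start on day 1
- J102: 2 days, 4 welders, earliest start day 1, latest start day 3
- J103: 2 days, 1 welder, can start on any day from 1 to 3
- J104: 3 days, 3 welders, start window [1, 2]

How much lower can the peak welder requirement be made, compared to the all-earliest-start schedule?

4

Early-start peak: d1:15  d2:12  d3:7  d4:4 ⇒ 15.
Leveled (J100@1, J101@1, J102@1, J103@3, J104@2): d1:11  d2:11  d3:8  d4:8 ⇒ 11.
Reduction 15 − 11 = 4.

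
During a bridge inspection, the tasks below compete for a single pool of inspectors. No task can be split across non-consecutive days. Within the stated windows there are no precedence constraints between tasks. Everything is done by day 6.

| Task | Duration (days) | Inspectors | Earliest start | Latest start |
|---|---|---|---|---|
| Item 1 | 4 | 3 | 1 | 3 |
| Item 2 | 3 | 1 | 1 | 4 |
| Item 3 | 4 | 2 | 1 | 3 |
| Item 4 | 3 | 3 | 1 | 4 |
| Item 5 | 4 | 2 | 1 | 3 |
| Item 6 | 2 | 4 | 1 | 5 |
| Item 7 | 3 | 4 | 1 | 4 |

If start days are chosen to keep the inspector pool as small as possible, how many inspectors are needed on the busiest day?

11

Early-start (Item 1@1, Item 2@1, Item 3@1, Item 4@1, Item 5@1, Item 6@1, Item 7@1) gives peak 19: d1:19  d2:19  d3:15  d4:7  d5:0  d6:0.
Shift Item 6→5, Item 7→4.
Schedule Item 1@1, Item 2@1, Item 3@1, Item 4@1, Item 5@1, Item 6@5, Item 7@4: d1:11  d2:11  d3:11  d4:11  d5:8  d6:8 — peak 11.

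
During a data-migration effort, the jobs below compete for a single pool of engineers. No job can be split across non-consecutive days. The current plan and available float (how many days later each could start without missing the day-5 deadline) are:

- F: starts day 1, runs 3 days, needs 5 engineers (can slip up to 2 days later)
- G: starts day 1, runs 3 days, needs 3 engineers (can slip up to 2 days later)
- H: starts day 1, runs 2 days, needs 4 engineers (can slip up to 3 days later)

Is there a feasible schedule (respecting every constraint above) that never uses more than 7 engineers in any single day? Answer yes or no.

The minimum achievable peak is 8; 7 < 8, so no feasible schedule stays within the cap.

no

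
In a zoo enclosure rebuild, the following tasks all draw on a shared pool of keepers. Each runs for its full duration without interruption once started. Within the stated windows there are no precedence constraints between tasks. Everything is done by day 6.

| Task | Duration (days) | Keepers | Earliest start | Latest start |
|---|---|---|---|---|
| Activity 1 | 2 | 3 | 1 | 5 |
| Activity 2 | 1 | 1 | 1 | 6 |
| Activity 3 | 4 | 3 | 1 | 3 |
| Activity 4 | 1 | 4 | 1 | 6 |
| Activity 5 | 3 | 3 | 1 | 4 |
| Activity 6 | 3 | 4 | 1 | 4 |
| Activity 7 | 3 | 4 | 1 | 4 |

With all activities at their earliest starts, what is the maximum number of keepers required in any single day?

22

Early-start schedule: Activity 1@1, Activity 2@1, Activity 3@1, Activity 4@1, Activity 5@1, Activity 6@1, Activity 7@1.
Load per day: day 1: 22, day 2: 17, day 3: 14, day 4: 3, day 5: 0, day 6: 0.
Peak is 22.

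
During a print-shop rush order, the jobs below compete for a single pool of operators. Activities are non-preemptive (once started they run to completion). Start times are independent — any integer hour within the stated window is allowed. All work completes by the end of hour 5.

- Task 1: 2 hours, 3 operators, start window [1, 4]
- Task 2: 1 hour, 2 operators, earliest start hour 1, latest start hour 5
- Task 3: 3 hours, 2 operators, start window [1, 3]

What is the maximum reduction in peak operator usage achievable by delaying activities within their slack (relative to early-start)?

3

Early-start peak: h1:7  h2:5  h3:2  h4:0  h5:0 ⇒ 7.
Leveled (Task 1@1, Task 2@3, Task 3@3): h1:3  h2:3  h3:4  h4:2  h5:2 ⇒ 4.
Reduction 7 − 4 = 3.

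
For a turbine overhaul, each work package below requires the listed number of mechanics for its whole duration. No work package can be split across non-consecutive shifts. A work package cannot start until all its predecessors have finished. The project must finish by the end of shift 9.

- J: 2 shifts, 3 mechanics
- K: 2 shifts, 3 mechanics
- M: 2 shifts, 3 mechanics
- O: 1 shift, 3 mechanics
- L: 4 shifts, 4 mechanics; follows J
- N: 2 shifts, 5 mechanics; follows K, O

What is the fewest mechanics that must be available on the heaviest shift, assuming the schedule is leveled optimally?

Early-start (J@1, K@1, M@1, O@1, L@3, N@3) gives peak 12: s1:12  s2:9  s3:9  s4:9  s5:4  s6:4  s7:0  s8:0  s9:0.
Shift M→3, O→3, L→4, N→8.
Schedule J@1, K@1, M@3, O@3, L@4, N@8: s1:6  s2:6  s3:6  s4:7  s5:4  s6:4  s7:4  s8:5  s9:5 — peak 7.

7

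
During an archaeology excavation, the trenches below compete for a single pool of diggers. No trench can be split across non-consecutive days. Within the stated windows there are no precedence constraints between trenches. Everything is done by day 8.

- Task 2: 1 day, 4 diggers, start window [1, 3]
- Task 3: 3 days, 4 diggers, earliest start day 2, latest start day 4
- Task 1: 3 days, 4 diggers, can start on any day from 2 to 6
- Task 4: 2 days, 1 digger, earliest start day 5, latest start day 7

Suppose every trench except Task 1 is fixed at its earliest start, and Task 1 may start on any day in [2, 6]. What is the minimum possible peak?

Task 1@2: d1:4  d2:8  d3:8  d4:8  d5:1  d6:1  d7:0  d8:0 → peak 8
Task 1@3: d1:4  d2:4  d3:8  d4:8  d5:5  d6:1  d7:0  d8:0 → peak 8
Task 1@4: d1:4  d2:4  d3:4  d4:8  d5:5  d6:5  d7:0  d8:0 → peak 8
Task 1@5: d1:4  d2:4  d3:4  d4:4  d5:5  d6:5  d7:4  d8:0 → peak 5
Task 1@6: d1:4  d2:4  d3:4  d4:4  d5:1  d6:5  d7:4  d8:4 → peak 5
Best is Task 1@5, peak 5.

5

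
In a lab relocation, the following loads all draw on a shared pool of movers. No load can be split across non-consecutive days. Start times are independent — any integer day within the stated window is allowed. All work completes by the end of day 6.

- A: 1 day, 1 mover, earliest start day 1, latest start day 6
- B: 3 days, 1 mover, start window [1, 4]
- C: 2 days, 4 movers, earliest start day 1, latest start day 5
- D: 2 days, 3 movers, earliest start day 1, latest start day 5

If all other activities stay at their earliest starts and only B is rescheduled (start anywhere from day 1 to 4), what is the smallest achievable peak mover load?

8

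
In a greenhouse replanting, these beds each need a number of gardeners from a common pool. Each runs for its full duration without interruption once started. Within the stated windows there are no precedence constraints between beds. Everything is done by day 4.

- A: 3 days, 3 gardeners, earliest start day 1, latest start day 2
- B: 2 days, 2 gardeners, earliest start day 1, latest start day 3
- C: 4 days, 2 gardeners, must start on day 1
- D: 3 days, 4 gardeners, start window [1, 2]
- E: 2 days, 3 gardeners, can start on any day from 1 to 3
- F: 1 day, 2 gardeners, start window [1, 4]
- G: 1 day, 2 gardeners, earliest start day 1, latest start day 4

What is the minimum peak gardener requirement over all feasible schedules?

12

Early-start (A@1, B@1, C@1, D@1, E@1, F@1, G@1) gives peak 18: d1:18  d2:14  d3:9  d4:2.
Shift E→3, F→4, G→4.
Schedule A@1, B@1, C@1, D@1, E@3, F@4, G@4: d1:11  d2:11  d3:12  d4:9 — peak 12.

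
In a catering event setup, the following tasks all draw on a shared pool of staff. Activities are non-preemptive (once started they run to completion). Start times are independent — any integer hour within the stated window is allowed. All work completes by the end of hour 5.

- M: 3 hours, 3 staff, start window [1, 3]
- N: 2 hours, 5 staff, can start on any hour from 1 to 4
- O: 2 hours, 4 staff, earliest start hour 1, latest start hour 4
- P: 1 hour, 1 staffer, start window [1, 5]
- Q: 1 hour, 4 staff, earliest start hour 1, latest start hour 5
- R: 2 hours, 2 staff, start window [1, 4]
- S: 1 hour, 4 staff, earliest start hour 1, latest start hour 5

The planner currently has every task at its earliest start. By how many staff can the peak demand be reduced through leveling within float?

14

Early-start peak: h1:23  h2:14  h3:3  h4:0  h5:0 ⇒ 23.
Leveled (M@1, N@1, O@3, P@1, Q@5, R@3, S@5): h1:9  h2:8  h3:9  h4:6  h5:8 ⇒ 9.
Reduction 23 − 9 = 14.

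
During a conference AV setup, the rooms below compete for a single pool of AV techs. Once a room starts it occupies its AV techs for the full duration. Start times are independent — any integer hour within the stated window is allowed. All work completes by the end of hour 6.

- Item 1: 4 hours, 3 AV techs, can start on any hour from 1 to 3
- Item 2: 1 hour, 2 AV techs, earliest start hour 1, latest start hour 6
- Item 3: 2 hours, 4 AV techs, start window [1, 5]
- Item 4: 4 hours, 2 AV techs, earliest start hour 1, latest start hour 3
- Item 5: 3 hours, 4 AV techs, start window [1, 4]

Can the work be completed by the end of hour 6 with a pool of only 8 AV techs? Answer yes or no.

The minimum achievable peak is 9; 8 < 9, so no feasible schedule stays within the cap.

no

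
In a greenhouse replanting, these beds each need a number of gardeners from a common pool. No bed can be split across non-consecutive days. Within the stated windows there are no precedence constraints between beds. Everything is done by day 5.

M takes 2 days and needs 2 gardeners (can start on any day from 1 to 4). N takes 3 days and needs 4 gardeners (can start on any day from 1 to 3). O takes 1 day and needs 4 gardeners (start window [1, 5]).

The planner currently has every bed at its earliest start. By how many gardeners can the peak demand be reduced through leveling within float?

Early-start peak: d1:10  d2:6  d3:4  d4:0  d5:0 ⇒ 10.
Leveled (M@1, N@1, O@4): d1:6  d2:6  d3:4  d4:4  d5:0 ⇒ 6.
Reduction 10 − 6 = 4.

4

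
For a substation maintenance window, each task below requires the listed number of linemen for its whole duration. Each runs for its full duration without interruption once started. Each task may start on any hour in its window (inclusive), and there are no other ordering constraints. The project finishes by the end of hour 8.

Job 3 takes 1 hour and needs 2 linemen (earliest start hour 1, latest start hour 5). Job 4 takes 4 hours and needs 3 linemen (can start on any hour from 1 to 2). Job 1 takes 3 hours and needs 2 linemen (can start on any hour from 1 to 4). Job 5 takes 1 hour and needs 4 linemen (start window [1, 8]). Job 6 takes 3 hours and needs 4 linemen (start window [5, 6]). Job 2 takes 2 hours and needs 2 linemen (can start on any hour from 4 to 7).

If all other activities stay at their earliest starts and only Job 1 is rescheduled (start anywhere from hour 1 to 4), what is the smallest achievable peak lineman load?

Job 1@1: h1:11  h2:5  h3:5  h4:5  h5:6  h6:4  h7:4  h8:0 → peak 11
Job 1@2: h1:9  h2:5  h3:5  h4:7  h5:6  h6:4  h7:4  h8:0 → peak 9
Job 1@3: h1:9  h2:3  h3:5  h4:7  h5:8  h6:4  h7:4  h8:0 → peak 9
Job 1@4: h1:9  h2:3  h3:3  h4:7  h5:8  h6:6  h7:4  h8:0 → peak 9
Best is Job 1@2, peak 9.

9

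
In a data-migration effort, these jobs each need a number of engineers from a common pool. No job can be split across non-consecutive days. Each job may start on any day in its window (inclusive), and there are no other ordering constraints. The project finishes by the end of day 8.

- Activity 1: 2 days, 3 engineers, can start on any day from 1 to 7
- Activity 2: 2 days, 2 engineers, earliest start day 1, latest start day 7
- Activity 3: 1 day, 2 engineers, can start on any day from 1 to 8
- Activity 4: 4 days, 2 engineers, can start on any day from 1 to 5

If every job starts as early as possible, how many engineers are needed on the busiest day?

Early-start schedule: Activity 1@1, Activity 2@1, Activity 3@1, Activity 4@1.
Load per day: day 1: 9, day 2: 7, day 3: 2, day 4: 2, day 5: 0, day 6: 0, day 7: 0, day 8: 0.
Peak is 9.

9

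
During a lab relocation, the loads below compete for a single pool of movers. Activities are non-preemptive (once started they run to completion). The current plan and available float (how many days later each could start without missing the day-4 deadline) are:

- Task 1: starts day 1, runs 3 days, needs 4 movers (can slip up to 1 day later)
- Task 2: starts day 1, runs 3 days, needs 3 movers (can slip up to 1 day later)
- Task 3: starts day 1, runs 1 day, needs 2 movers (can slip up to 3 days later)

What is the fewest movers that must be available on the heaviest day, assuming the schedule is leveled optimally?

Early-start (Task 1@1, Task 2@1, Task 3@1) gives peak 9: d1:9  d2:7  d3:7  d4:0.
Shift Task 3→4.
Schedule Task 1@1, Task 2@1, Task 3@4: d1:7  d2:7  d3:7  d4:2 — peak 7.
No arrangement of the 16 feasible schedules does better.

7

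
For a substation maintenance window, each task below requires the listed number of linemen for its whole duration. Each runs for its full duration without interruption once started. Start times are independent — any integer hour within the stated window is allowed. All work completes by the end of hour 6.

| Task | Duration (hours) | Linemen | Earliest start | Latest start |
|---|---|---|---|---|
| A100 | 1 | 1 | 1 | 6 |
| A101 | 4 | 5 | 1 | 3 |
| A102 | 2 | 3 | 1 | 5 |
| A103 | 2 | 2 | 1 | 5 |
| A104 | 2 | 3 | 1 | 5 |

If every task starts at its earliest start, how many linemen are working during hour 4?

At early start, hour 4 has: A101.
Demand: 5 = 5.

5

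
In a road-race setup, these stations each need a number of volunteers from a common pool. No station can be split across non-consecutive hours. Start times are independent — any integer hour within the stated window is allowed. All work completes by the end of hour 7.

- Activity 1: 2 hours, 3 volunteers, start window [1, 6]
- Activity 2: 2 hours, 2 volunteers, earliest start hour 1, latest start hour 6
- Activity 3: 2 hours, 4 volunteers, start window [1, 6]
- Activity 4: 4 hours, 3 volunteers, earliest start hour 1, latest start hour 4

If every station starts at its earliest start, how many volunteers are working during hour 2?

12

At early start, hour 2 has: Activity 1, Activity 2, Activity 3, Activity 4.
Demand: 3 + 2 + 4 + 3 = 12.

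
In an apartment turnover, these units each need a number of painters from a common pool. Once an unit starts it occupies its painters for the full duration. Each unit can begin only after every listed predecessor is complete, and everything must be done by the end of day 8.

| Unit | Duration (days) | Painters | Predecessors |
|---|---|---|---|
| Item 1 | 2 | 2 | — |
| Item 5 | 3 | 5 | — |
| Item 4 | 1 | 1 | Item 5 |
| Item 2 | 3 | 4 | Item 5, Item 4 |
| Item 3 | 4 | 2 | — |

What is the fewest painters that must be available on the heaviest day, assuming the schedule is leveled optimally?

Early-start (Item 1@1, Item 5@1, Item 4@4, Item 2@5, Item 3@1) gives peak 9: d1:9  d2:9  d3:7  d4:3  d5:4  d6:4  d7:4  d8:0.
Shift Item 1→4, Item 2→6, Item 3→4.
Schedule Item 1@4, Item 5@1, Item 4@4, Item 2@6, Item 3@4: d1:5  d2:5  d3:5  d4:5  d5:4  d6:6  d7:6  d8:4 — peak 6.

6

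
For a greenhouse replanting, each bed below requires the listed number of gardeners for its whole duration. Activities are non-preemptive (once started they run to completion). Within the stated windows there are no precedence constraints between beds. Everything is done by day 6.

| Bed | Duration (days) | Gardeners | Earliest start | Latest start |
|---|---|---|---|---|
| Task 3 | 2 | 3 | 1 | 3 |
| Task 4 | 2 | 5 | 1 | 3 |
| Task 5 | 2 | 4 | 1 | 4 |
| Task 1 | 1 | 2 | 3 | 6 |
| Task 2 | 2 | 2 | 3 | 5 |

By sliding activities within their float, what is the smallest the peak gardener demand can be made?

Early-start (Task 3@1, Task 4@1, Task 5@1, Task 1@3, Task 2@3) gives peak 12: d1:12  d2:12  d3:4  d4:2  d5:0  d6:0.
Shift Task 4→3, Task 2→4.
Schedule Task 3@1, Task 4@3, Task 5@1, Task 1@3, Task 2@4: d1:7  d2:7  d3:7  d4:7  d5:2  d6:0 — peak 7.

7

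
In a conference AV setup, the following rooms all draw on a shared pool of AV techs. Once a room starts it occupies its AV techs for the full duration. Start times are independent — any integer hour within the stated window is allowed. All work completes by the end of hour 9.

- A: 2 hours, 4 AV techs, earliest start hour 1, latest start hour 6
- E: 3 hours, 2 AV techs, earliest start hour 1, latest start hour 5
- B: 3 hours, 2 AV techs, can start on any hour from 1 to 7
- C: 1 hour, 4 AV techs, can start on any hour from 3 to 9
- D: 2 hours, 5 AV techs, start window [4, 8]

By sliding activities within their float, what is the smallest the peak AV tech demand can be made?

Early-start (A@1, E@1, B@1, C@3, D@4) gives peak 8: h1:8  h2:8  h3:8  h4:5  h5:5  h6:0  h7:0  h8:0  h9:0.
Shift E→3, B→3, C→6, D→7.
Schedule A@1, E@3, B@3, C@6, D@7: h1:4  h2:4  h3:4  h4:4  h5:4  h6:4  h7:5  h8:5  h9:0 — peak 5.

5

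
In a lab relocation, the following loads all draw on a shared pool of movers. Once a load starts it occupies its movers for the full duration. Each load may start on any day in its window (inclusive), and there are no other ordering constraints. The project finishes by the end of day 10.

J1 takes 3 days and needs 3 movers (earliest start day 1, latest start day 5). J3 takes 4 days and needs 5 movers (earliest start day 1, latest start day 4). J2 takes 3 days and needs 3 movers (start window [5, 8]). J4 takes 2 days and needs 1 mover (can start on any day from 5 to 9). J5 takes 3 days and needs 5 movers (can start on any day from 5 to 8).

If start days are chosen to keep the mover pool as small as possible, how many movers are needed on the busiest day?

6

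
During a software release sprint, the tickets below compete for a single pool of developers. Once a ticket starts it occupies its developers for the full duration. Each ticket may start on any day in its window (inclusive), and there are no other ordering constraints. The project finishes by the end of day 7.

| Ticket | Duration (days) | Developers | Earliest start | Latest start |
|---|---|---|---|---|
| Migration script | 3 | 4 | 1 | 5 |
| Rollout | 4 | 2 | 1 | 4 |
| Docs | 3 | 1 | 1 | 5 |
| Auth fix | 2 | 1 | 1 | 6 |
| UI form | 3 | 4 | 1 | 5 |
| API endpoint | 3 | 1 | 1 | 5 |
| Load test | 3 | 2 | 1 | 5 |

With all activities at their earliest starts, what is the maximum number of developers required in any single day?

15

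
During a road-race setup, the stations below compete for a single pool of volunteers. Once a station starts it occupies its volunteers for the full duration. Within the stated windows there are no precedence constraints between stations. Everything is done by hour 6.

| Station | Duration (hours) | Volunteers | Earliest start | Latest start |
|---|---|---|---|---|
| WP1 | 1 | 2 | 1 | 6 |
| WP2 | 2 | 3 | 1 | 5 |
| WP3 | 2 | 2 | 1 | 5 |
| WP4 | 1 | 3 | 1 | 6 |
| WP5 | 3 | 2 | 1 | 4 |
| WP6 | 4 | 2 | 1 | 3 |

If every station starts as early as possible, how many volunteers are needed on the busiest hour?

14

Early-start schedule: WP1@1, WP2@1, WP3@1, WP4@1, WP5@1, WP6@1.
Load per hour: hour 1: 14, hour 2: 9, hour 3: 4, hour 4: 2, hour 5: 0, hour 6: 0.
Peak is 14.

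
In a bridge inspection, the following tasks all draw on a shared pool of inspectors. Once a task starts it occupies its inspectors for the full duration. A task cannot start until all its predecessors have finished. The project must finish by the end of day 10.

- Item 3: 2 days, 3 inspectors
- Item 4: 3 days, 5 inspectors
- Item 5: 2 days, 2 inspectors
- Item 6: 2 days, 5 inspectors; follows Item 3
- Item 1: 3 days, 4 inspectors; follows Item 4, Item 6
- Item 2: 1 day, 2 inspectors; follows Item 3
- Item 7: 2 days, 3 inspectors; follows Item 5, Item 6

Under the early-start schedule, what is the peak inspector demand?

12

Early-start schedule: Item 3@1, Item 4@1, Item 5@1, Item 6@3, Item 1@5, Item 2@3, Item 7@5.
Load per day: day 1: 10, day 2: 10, day 3: 12, day 4: 5, day 5: 7, day 6: 7, day 7: 4, day 8: 0, day 9: 0, day 10: 0.
Peak is 12.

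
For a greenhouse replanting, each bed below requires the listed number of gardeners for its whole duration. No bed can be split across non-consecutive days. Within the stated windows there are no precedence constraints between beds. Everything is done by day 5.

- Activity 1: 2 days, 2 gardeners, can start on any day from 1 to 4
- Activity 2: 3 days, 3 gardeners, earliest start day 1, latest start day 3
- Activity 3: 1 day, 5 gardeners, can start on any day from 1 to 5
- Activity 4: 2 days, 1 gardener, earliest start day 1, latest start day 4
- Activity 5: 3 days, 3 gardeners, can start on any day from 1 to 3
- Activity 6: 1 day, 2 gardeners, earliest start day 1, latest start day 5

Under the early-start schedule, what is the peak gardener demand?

16

Early-start schedule: Activity 1@1, Activity 2@1, Activity 3@1, Activity 4@1, Activity 5@1, Activity 6@1.
Load per day: day 1: 16, day 2: 9, day 3: 6, day 4: 0, day 5: 0.
Peak is 16.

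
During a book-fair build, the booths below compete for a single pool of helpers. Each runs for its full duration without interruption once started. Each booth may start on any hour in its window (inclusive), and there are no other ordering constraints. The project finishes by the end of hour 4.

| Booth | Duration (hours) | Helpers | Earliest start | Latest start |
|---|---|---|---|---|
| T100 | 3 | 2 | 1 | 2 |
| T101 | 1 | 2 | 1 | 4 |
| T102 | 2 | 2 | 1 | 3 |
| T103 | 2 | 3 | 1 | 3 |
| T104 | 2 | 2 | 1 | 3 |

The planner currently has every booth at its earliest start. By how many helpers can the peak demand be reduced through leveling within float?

Early-start peak: h1:11  h2:9  h3:2  h4:0 ⇒ 11.
Leveled (T100@1, T101@4, T102@1, T103@3, T104@1): h1:6  h2:6  h3:5  h4:5 ⇒ 6.
Reduction 11 − 6 = 5.

5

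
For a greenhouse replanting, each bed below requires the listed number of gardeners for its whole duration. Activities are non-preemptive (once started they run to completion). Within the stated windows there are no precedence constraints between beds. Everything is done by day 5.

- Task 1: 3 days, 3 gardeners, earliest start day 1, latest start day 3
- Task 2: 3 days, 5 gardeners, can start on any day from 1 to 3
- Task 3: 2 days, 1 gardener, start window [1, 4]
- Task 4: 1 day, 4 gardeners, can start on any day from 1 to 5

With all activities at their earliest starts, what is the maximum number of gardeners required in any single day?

Early-start schedule: Task 1@1, Task 2@1, Task 3@1, Task 4@1.
Load per day: day 1: 13, day 2: 9, day 3: 8, day 4: 0, day 5: 0.
Peak is 13.

13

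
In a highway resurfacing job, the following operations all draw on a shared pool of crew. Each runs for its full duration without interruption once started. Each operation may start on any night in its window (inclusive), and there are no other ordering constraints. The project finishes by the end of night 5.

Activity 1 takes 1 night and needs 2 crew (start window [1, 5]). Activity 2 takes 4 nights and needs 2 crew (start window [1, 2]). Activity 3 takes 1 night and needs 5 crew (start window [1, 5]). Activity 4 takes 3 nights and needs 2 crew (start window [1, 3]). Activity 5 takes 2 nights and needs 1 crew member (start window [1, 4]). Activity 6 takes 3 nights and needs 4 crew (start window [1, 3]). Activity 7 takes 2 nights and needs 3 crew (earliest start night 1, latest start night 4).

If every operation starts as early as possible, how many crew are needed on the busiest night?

19

Early-start schedule: Activity 1@1, Activity 2@1, Activity 3@1, Activity 4@1, Activity 5@1, Activity 6@1, Activity 7@1.
Load per night: night 1: 19, night 2: 12, night 3: 8, night 4: 2, night 5: 0.
Peak is 19.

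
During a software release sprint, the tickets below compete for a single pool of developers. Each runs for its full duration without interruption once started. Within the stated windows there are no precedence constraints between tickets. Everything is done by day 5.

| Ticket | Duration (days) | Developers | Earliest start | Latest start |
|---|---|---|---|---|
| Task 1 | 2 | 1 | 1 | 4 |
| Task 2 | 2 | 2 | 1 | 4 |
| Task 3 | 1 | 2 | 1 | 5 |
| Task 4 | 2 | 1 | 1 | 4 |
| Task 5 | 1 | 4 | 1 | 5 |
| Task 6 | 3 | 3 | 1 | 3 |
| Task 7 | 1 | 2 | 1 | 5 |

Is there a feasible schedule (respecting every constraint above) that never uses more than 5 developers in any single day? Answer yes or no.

no

The minimum achievable peak is 6; 5 < 6, so no feasible schedule stays within the cap.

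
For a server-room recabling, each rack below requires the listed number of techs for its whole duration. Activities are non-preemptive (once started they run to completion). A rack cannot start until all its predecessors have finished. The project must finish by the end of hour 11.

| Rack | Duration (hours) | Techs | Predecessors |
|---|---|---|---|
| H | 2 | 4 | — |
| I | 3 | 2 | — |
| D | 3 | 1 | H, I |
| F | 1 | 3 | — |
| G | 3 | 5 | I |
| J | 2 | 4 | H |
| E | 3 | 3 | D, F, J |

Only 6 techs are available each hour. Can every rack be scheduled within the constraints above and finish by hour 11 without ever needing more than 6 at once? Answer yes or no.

yes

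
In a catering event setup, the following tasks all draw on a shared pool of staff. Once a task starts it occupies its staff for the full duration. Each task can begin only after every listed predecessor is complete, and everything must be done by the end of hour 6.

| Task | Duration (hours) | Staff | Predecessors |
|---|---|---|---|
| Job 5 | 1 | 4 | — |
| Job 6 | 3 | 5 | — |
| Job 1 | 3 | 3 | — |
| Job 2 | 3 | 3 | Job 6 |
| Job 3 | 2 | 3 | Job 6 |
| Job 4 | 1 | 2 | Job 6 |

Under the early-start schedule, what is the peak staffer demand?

Early-start schedule: Job 5@1, Job 6@1, Job 1@1, Job 2@4, Job 3@4, Job 4@4.
Load per hour: hour 1: 12, hour 2: 8, hour 3: 8, hour 4: 8, hour 5: 6, hour 6: 3.
Peak is 12.

12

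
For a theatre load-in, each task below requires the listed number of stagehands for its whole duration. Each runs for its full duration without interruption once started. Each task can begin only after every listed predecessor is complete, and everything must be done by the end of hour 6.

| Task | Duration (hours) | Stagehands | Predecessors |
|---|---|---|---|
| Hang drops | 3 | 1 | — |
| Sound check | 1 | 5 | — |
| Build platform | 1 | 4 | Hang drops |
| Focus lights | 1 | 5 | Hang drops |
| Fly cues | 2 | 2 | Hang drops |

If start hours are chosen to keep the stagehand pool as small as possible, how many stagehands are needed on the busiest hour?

6

Early-start (Hang drops@1, Sound check@1, Build platform@4, Focus lights@4, Fly cues@4) gives peak 11: h1:6  h2:1  h3:1  h4:11  h5:2  h6:0.
Shift Focus lights→6.
Schedule Hang drops@1, Sound check@1, Build platform@4, Focus lights@6, Fly cues@4: h1:6  h2:1  h3:1  h4:6  h5:2  h6:5 — peak 6.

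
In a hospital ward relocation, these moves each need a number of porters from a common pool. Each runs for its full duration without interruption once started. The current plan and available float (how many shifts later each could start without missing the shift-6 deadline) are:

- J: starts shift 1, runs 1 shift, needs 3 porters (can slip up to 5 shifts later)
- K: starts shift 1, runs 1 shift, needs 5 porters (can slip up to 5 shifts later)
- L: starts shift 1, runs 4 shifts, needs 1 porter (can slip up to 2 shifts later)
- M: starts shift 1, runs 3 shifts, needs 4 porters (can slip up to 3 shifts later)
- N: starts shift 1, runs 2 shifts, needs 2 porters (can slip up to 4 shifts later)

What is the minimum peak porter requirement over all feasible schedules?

5

Early-start (J@1, K@1, L@1, M@1, N@1) gives peak 15: s1:15  s2:7  s3:5  s4:1  s5:0  s6:0.
Shift K→6, L→2, M→3.
Schedule J@1, K@6, L@2, M@3, N@1: s1:5  s2:3  s3:5  s4:5  s5:5  s6:5 — peak 5.
Total porter-shifts = 28 over 6 shifts ⇒ peak ≥ ⌈28/6⌉ = 5, so 5 is optimal.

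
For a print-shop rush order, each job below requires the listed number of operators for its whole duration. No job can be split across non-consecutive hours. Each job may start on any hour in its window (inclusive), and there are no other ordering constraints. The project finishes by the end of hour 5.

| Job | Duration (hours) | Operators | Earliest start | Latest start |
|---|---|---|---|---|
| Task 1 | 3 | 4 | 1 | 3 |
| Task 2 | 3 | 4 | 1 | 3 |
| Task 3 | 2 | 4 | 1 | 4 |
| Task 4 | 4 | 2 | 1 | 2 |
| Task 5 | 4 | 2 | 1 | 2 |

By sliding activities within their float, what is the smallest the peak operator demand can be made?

12

Early-start (Task 1@1, Task 2@1, Task 3@1, Task 4@1, Task 5@1) gives peak 16: h1:16  h2:16  h3:12  h4:4  h5:0.
Shift Task 3→4.
Schedule Task 1@1, Task 2@1, Task 3@4, Task 4@1, Task 5@1: h1:12  h2:12  h3:12  h4:8  h5:4 — peak 12.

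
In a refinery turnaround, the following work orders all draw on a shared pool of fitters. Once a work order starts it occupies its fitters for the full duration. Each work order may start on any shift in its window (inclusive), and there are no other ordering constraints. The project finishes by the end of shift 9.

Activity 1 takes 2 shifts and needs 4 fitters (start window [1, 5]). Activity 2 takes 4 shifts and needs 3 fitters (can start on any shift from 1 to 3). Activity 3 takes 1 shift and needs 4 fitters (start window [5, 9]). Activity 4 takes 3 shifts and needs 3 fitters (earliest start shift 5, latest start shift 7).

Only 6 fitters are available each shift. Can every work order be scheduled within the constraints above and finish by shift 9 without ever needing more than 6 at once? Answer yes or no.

yes

Schedule Activity 1@1, Activity 2@3, Activity 3@8, Activity 4@5: s1:4  s2:4  s3:3  s4:3  s5:6  s6:6  s7:3  s8:4  s9:0 — peak 6 ≤ 6.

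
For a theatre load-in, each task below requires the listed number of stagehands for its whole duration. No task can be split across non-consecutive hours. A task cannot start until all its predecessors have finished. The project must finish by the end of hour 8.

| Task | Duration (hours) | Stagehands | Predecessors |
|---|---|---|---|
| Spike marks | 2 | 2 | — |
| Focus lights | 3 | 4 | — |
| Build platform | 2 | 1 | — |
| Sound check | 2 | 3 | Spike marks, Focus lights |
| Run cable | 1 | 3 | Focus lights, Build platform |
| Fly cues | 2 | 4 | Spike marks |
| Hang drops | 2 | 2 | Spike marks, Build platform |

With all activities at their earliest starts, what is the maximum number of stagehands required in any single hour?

12

Early-start schedule: Spike marks@1, Focus lights@1, Build platform@1, Sound check@4, Run cable@4, Fly cues@3, Hang drops@3.
Load per hour: hour 1: 7, hour 2: 7, hour 3: 10, hour 4: 12, hour 5: 3, hour 6: 0, hour 7: 0, hour 8: 0.
Peak is 12.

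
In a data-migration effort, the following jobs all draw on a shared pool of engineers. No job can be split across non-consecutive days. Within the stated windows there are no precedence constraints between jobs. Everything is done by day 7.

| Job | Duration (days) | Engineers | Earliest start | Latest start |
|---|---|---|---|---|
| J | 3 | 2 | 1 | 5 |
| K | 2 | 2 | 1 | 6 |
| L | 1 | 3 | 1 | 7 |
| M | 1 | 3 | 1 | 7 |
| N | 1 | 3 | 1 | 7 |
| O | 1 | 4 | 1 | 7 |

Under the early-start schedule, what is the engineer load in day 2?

At early start, day 2 has: J, K.
Demand: 2 + 2 = 4.

4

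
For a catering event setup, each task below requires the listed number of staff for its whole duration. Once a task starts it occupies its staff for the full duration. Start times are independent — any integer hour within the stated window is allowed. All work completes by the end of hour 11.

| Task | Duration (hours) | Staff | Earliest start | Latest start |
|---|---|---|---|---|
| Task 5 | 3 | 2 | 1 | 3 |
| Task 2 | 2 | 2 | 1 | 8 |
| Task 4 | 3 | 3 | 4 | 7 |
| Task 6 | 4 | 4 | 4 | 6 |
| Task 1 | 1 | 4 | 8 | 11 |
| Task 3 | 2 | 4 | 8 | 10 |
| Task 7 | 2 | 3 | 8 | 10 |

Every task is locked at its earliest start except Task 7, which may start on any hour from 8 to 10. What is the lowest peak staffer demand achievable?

8

Task 7@8: h1:4  h2:4  h3:2  h4:7  h5:7  h6:7  h7:4  h8:11  h9:7  h10:0  h11:0 → peak 11
Task 7@9: h1:4  h2:4  h3:2  h4:7  h5:7  h6:7  h7:4  h8:8  h9:7  h10:3  h11:0 → peak 8
Task 7@10: h1:4  h2:4  h3:2  h4:7  h5:7  h6:7  h7:4  h8:8  h9:4  h10:3  h11:3 → peak 8
Best is Task 7@9, peak 8.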